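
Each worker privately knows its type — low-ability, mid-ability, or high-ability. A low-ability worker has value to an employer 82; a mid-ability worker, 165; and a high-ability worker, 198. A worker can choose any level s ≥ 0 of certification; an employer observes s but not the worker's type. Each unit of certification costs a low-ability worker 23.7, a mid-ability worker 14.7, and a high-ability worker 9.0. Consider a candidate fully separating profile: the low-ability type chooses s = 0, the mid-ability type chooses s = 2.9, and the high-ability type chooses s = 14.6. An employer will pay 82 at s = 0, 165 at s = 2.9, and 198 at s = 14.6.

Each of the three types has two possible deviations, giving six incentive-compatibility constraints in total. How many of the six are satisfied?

3

Mid-ability (own payoff 165 − 14.7×2.9 = 122.37): to s=0 gives 82 → no gain ✓; to s=14.6 gives 198 − 14.7×14.6 = -16.62 → no gain ✓.
High-ability (own payoff 198 − 9.0×14.6 = 66.6): to s=0 gives 82 → profitable ✗; to s=2.9 gives 165 − 9.0×2.9 = 138.9 → profitable ✗.
Low-ability (own payoff 82): to s=2.9 gives 165 − 23.7×2.9 = 96.27 → profitable ✗; to s=14.6 gives 198 − 23.7×14.6 = -148.02 → no gain ✓.
3 of the 6 constraints hold; not an equilibrium.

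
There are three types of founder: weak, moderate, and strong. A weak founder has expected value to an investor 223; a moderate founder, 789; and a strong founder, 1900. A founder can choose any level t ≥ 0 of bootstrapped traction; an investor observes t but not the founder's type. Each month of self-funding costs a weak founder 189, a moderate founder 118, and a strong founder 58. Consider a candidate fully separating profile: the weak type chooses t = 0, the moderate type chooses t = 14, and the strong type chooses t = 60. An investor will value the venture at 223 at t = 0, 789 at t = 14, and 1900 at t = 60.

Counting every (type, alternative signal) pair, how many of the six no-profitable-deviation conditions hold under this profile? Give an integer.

3

Strong (own payoff 1900 − 58×60 = -1580): to t=0 gives 223 → profitable ✗; to t=14 gives 789 − 58×14 = -23 → profitable ✗.
Moderate (own payoff 789 − 118×14 = -863): to t=0 gives 223 → profitable ✗; to t=60 gives 1900 − 118×60 = -5180 → no gain ✓.
Weak (own payoff 223): to t=14 gives 789 − 189×14 = -1857 → no gain ✓; to t=60 gives 1900 − 189×60 = -9440 → no gain ✓.
3 of the 6 constraints hold; not an equilibrium.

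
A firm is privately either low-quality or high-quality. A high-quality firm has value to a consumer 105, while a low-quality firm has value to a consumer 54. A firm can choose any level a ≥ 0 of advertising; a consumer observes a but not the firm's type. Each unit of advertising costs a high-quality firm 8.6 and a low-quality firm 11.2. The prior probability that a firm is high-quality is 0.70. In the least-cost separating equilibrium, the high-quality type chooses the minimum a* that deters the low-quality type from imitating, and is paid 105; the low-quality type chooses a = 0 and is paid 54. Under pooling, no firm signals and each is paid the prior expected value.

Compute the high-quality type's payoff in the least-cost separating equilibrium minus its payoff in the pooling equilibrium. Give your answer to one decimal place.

Least-cost separating signal: a* solves 54 = 105 − 11.2·a*, so a* = (105 − 54)/11.2 ≈ 4.5536.
High-quality type's separating payoff: 105 − 8.6 × a* = 105 − 8.6 × (105 − 54)/11.2 = 105 − 438.6/11.2 ≈ 65.839.
Pooling payoff: 0.70 × 105 + 0.30 × 54 = 89.7.
Difference: 65.839 − 89.7 = -23.861, i.e. -23.9 to one decimal place.
The high-quality type would prefer the pooling outcome.

-23.9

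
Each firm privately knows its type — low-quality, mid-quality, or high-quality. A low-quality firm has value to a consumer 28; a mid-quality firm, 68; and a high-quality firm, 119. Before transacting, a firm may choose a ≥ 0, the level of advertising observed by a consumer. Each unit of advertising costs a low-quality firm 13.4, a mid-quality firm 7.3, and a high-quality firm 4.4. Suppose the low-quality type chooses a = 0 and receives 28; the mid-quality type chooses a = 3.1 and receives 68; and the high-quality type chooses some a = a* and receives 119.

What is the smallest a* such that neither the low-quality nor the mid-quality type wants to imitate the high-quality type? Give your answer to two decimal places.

Mid-quality type (on-path payoff 68 − 7.3×3.1 = 45.37) won't mimic when 45.37 ≥ 119 − 7.3·a*, i.e. a* ≥ 10.09.
Low-quality type (on-path payoff 28) won't mimic when 28 ≥ 119 − 13.4·a*, i.e. a* ≥ 6.79.
Both must hold, so a* = max(6.79, 10.09) = 10.09. The mid-quality type's constraint binds.

10.09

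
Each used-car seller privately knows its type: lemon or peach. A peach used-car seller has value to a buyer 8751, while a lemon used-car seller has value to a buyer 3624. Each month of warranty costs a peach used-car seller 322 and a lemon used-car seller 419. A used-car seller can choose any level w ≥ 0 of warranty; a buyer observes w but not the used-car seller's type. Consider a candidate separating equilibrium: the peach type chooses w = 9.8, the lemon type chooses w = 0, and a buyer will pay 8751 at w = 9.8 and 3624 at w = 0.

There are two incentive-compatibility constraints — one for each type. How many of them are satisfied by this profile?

1

Lemon type: stay at 0 → 3624; mimic → 8751 − 419 × 9.8 = 4644.8. IC fails (3624 < 4644.8).
Peach type: signal → 8751 − 322 × 9.8 = 5595.4; deviate to 0 → 3624. IC holds (5595.4 ≥ 3624).
1 of 2 constraints hold, so this profile is not an equilibrium.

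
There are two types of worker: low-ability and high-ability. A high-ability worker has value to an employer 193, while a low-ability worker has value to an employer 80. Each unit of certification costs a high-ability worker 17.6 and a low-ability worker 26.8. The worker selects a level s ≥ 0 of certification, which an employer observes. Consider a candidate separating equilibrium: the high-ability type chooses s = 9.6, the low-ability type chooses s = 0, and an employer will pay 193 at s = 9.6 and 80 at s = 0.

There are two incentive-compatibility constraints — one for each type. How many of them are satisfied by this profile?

Low-ability type: stay at 0 → 80; mimic → 193 − 26.8 × 9.6 = -64.28. IC holds (80 ≥ -64.28).
High-ability type: signal → 193 − 17.6 × 9.6 = 24.04; deviate to 0 → 80. IC fails (24.04 < 80).
1 of 2 constraints hold, so this profile is not an equilibrium.

1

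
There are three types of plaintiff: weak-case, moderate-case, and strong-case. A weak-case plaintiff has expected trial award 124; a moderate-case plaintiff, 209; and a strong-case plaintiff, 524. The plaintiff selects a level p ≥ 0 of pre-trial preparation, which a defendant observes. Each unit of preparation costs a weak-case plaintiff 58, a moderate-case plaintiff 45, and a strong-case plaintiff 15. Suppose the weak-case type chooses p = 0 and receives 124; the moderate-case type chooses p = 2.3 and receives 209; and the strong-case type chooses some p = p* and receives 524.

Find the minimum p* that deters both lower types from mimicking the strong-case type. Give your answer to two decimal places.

9.30

Weak-case type (on-path payoff 124) won't mimic when 124 ≥ 524 − 58·p*, i.e. p* ≥ 6.90.
Moderate-case type (on-path payoff 209 − 45×2.3 = 105.5) won't mimic when 105.5 ≥ 524 − 45·p*, i.e. p* ≥ 9.30.
Both must hold, so p* = max(6.90, 9.30) = 9.30. The moderate-case type's constraint binds.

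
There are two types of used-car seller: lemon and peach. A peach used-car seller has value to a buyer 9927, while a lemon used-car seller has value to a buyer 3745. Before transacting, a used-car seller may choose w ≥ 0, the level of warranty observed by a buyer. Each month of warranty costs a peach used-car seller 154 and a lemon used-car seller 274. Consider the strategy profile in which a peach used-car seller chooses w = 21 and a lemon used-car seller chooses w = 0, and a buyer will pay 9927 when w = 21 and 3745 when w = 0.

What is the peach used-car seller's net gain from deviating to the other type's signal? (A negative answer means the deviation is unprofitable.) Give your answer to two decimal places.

-2948.00

Playing w = 21 the peach used-car seller receives 9927 − 154 × 21 = 6693.
Deviating to w = 0 yields 3745 instead.
Gain from deviating: 3745 − 6693 = -2948.00.
The gain is negative, so the peach type's incentive-compatibility constraint is satisfied.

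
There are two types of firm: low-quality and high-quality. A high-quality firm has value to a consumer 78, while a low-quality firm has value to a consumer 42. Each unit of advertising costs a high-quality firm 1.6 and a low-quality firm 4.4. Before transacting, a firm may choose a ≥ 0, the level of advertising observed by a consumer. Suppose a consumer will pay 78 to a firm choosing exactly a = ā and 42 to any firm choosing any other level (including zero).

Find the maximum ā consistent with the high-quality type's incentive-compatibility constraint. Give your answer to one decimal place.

Choosing ā yields the high-quality type 78 − 1.6·ā; choosing zero yields 42.
The high-quality type is indifferent at 78 − 1.6·ā = 42, i.e. ā = (78 − 42) / 1.6 = 22.5.
For any ā above 22.5 the high-quality type would rather pool at zero, so separation collapses.

22.5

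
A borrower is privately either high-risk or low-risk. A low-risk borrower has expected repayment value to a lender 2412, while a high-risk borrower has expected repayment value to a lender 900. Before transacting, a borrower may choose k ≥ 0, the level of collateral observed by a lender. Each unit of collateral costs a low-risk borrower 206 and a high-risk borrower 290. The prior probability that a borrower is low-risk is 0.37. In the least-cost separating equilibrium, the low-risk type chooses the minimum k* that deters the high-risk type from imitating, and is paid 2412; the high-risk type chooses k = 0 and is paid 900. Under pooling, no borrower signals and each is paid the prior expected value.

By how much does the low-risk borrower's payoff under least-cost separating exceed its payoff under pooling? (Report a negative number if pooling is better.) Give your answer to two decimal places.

-121.48

Least-cost separating signal: k* solves 900 = 2412 − 290·k*, so k* = (2412 − 900)/290 ≈ 5.2138.
Low-risk type's separating payoff: 2412 − 206 × k* = 2412 − 206 × (2412 − 900)/290 = 2412 − 311472/290 ≈ 1337.9586.
Pooling payoff: 0.37 × 2412 + 0.63 × 900 = 1459.44.
Difference: 1337.9586 − 1459.44 = -121.4814, i.e. -121.48 to two decimal places.
The low-risk type would prefer the pooling outcome.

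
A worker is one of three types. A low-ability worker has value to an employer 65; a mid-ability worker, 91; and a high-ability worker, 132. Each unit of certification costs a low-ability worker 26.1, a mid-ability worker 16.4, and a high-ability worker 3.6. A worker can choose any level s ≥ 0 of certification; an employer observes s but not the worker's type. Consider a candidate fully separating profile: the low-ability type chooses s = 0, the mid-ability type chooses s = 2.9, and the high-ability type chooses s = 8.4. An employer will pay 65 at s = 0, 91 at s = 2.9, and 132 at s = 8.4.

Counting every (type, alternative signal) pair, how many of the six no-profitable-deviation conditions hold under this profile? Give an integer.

Mid-ability (own payoff 91 − 16.4×2.9 = 43.44): to s=0 gives 65 → profitable ✗; to s=8.4 gives 132 − 16.4×8.4 = -5.76 → no gain ✓.
Low-ability (own payoff 65): to s=2.9 gives 91 − 26.1×2.9 = 15.31 → no gain ✓; to s=8.4 gives 132 − 26.1×8.4 = -87.24 → no gain ✓.
High-ability (own payoff 132 − 3.6×8.4 = 101.76): to s=0 gives 65 → no gain ✓; to s=2.9 gives 91 − 3.6×2.9 = 80.56 → no gain ✓.
5 of the 6 constraints hold; not an equilibrium.

5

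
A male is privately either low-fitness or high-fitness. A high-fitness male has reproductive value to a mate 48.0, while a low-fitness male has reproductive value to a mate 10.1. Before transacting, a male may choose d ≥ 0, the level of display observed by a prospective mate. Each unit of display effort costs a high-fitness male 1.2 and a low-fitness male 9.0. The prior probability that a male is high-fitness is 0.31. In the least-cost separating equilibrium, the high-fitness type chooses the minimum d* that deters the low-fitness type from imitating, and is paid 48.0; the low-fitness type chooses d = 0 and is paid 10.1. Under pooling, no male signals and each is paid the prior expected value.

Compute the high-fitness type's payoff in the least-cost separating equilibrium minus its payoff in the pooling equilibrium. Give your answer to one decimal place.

Least-cost separating signal: d* solves 10.1 = 48.0 − 9.0·d*, so d* = (48.0 − 10.1)/9.0 ≈ 4.2111.
High-fitness type's separating payoff: 48.0 − 1.2 × d* = 48.0 − 1.2 × (48.0 − 10.1)/9.0 = 48.0 − 45.48/9.0 ≈ 42.947.
Pooling payoff: 0.31 × 48.0 + 0.69 × 10.1 = 21.849.
Difference: 42.947 − 21.849 = 21.098, i.e. 21.1 to one decimal place.
The high-fitness type prefers to separate.

21.1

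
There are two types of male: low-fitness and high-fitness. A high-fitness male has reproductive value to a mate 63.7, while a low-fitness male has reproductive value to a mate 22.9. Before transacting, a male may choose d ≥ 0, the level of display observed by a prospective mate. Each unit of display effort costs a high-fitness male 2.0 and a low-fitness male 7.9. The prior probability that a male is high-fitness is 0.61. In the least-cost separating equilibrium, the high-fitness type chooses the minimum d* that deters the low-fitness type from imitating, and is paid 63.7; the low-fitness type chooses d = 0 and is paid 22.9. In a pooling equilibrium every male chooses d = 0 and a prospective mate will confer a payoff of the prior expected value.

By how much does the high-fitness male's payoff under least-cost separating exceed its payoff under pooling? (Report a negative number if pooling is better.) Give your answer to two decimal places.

Least-cost separating signal: d* solves 22.9 = 63.7 − 7.9·d*, so d* = (63.7 − 22.9)/7.9 ≈ 5.1646.
High-fitness type's separating payoff: 63.7 − 2.0 × d* = 63.7 − 2.0 × (63.7 − 22.9)/7.9 = 63.7 − 81.6/7.9 ≈ 53.3709.
Pooling payoff: 0.61 × 63.7 + 0.39 × 22.9 = 47.788.
Difference: 53.3709 − 47.788 = 5.5829, i.e. 5.58 to two decimal places.
The high-fitness type prefers to separate.

5.58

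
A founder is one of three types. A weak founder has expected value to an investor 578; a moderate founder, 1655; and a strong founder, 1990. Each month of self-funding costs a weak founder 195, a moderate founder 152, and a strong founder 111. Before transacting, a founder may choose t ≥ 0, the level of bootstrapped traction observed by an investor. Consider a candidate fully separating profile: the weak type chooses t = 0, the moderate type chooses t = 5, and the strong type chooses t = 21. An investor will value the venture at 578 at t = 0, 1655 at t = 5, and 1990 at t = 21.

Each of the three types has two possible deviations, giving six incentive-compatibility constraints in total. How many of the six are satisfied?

3

Moderate (own payoff 1655 − 152×5 = 895): to t=0 gives 578 → no gain ✓; to t=21 gives 1990 − 152×21 = -1202 → no gain ✓.
Strong (own payoff 1990 − 111×21 = -341): to t=0 gives 578 → profitable ✗; to t=5 gives 1655 − 111×5 = 1100 → profitable ✗.
Weak (own payoff 578): to t=5 gives 1655 − 195×5 = 680 → profitable ✗; to t=21 gives 1990 − 195×21 = -2105 → no gain ✓.
3 of the 6 constraints hold; not an equilibrium.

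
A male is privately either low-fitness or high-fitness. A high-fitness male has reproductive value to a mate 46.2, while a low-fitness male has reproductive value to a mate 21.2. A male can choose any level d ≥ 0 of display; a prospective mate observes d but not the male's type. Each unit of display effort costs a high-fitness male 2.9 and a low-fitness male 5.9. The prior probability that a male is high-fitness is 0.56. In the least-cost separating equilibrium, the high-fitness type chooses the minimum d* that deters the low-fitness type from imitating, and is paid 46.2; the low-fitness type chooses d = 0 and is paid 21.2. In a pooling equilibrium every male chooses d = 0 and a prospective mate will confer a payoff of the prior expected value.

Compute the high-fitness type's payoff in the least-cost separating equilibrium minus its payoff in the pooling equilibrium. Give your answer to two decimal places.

-1.29

Least-cost separating signal: d* solves 21.2 = 46.2 − 5.9·d*, so d* = (46.2 − 21.2)/5.9 ≈ 4.2373.
High-fitness type's separating payoff: 46.2 − 2.9 × d* = 46.2 − 2.9 × (46.2 − 21.2)/5.9 = 46.2 − 72.5/5.9 ≈ 33.9119.
Pooling payoff: 0.56 × 46.2 + 0.44 × 21.2 = 35.2.
Difference: 33.9119 − 35.2 = -1.2881, i.e. -1.29 to two decimal places.
The high-fitness type would prefer the pooling outcome.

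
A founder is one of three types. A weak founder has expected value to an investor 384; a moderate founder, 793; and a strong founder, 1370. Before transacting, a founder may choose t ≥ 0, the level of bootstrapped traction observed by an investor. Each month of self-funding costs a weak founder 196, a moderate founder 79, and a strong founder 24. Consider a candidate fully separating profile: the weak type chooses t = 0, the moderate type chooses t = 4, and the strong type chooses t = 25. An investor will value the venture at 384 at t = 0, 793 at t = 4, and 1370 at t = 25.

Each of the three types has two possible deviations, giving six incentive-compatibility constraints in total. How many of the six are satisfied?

6

Strong (own payoff 1370 − 24×25 = 770): to t=0 gives 384 → no gain ✓; to t=4 gives 793 − 24×4 = 697 → no gain ✓.
Moderate (own payoff 793 − 79×4 = 477): to t=0 gives 384 → no gain ✓; to t=25 gives 1370 − 79×25 = -605 → no gain ✓.
Weak (own payoff 384): to t=4 gives 793 − 196×4 = 9 → no gain ✓; to t=25 gives 1370 − 196×25 = -3530 → no gain ✓.
6 of the 6 constraints hold; this profile is a separating equilibrium.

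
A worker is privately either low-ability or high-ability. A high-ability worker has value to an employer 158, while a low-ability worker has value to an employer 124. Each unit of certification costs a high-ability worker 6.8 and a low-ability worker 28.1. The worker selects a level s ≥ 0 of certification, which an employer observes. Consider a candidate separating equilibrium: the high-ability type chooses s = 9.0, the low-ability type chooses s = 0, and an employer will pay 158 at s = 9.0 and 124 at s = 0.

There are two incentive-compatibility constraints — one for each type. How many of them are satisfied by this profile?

High-ability type: signal → 158 − 6.8 × 9.0 = 96.8; deviate to 0 → 124. IC fails (96.8 < 124).
Low-ability type: stay at 0 → 124; mimic → 158 − 28.1 × 9.0 = -94.9. IC holds (124 ≥ -94.9).
1 of 2 constraints hold, so this profile is not an equilibrium.

1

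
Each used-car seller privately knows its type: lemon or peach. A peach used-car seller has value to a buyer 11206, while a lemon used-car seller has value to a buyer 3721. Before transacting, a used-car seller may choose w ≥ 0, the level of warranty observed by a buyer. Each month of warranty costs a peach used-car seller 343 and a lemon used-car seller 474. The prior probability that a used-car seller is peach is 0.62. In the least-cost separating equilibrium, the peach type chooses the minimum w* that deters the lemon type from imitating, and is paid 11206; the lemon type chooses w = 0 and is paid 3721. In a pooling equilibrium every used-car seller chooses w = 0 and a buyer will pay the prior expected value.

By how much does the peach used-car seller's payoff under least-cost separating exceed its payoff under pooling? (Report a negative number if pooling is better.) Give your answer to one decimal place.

Least-cost separating signal: w* solves 3721 = 11206 − 474·w*, so w* = (11206 − 3721)/474 ≈ 15.7911.
Peach type's separating payoff: 11206 − 343 × w* = 11206 − 343 × (11206 − 3721)/474 = 11206 − 2567355/474 ≈ 5789.639.
Pooling payoff: 0.62 × 11206 + 0.38 × 3721 = 8361.7.
Difference: 5789.639 − 8361.7 = -2572.061, i.e. -2572.1 to one decimal place.
The peach type would prefer the pooling outcome.

-2572.1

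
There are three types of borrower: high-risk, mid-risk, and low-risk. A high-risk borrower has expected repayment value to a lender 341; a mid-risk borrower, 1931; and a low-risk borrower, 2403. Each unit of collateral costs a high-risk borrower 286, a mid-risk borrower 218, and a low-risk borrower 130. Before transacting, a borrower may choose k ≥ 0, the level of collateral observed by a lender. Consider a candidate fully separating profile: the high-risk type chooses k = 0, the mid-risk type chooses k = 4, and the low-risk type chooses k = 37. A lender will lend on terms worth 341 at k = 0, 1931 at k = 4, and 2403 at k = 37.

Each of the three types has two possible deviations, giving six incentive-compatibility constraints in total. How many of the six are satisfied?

Mid-risk (own payoff 1931 − 218×4 = 1059): to k=0 gives 341 → no gain ✓; to k=37 gives 2403 − 218×37 = -5663 → no gain ✓.
High-risk (own payoff 341): to k=4 gives 1931 − 286×4 = 787 → profitable ✗; to k=37 gives 2403 − 286×37 = -8179 → no gain ✓.
Low-risk (own payoff 2403 − 130×37 = -2407): to k=0 gives 341 → profitable ✗; to k=4 gives 1931 − 130×4 = 1411 → profitable ✗.
3 of the 6 constraints hold; not an equilibrium.

3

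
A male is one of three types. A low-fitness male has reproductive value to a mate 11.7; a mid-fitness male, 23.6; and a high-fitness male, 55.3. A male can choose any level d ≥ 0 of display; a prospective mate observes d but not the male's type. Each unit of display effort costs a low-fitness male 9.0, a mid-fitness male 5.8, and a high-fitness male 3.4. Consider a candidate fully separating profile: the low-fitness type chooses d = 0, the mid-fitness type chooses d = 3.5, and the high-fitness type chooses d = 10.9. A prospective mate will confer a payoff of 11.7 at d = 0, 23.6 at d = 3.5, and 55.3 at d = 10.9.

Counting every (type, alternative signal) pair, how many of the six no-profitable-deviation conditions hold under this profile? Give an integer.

5

High-fitness (own payoff 55.3 − 3.4×10.9 = 18.24): to d=0 gives 11.7 → no gain ✓; to d=3.5 gives 23.6 − 3.4×3.5 = 11.7 → no gain ✓.
Low-fitness (own payoff 11.7): to d=3.5 gives 23.6 − 9.0×3.5 = -7.9 → no gain ✓; to d=10.9 gives 55.3 − 9.0×10.9 = -42.8 → no gain ✓.
Mid-fitness (own payoff 23.6 − 5.8×3.5 = 3.3): to d=0 gives 11.7 → profitable ✗; to d=10.9 gives 55.3 − 5.8×10.9 = -7.92 → no gain ✓.
5 of the 6 constraints hold; not an equilibrium.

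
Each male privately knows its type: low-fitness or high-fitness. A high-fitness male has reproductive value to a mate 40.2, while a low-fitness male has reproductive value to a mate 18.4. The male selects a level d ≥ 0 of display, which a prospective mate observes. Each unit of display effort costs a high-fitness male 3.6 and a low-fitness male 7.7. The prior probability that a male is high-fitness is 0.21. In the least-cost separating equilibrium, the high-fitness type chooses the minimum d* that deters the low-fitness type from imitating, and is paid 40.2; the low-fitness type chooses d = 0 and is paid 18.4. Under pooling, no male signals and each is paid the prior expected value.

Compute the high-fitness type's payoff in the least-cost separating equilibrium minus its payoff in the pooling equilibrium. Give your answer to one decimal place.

Least-cost separating signal: d* solves 18.4 = 40.2 − 7.7·d*, so d* = (40.2 − 18.4)/7.7 ≈ 2.8312.
High-fitness type's separating payoff: 40.2 − 3.6 × d* = 40.2 − 3.6 × (40.2 − 18.4)/7.7 = 40.2 − 78.48/7.7 ≈ 30.008.
Pooling payoff: 0.21 × 40.2 + 0.79 × 18.4 = 22.978.
Difference: 30.008 − 22.978 = 7.03, i.e. 7.0 to one decimal place.
The high-fitness type prefers to separate.

7.0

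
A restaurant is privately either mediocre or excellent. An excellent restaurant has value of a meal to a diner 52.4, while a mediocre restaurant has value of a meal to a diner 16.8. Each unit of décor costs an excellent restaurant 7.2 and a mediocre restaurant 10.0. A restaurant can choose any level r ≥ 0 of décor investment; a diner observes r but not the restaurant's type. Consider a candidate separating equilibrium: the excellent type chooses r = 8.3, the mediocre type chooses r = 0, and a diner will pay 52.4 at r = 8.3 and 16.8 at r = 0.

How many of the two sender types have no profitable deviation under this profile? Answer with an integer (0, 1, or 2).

Excellent type: signal → 52.4 − 7.2 × 8.3 = -7.36; deviate to 0 → 16.8. IC fails (-7.36 < 16.8).
Mediocre type: stay at 0 → 16.8; mimic → 52.4 − 10.0 × 8.3 = -30.6. IC holds (16.8 ≥ -30.6).
1 of 2 constraints hold, so this profile is not an equilibrium.

1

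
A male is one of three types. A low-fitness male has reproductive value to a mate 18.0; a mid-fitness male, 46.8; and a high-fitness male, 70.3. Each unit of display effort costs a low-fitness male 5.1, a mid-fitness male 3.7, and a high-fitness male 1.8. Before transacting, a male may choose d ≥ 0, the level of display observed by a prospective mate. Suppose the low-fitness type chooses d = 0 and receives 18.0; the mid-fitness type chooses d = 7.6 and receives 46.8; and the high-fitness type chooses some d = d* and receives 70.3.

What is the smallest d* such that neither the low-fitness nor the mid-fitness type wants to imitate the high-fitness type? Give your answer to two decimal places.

13.95

Low-fitness type (on-path payoff 18.0) won't mimic when 18.0 ≥ 70.3 − 5.1·d*, i.e. d* ≥ 10.25.
Mid-fitness type (on-path payoff 46.8 − 3.7×7.6 = 18.68) won't mimic when 18.68 ≥ 70.3 − 3.7·d*, i.e. d* ≥ 13.95.
Both must hold, so d* = max(10.25, 13.95) = 13.95. The mid-fitness type's constraint binds.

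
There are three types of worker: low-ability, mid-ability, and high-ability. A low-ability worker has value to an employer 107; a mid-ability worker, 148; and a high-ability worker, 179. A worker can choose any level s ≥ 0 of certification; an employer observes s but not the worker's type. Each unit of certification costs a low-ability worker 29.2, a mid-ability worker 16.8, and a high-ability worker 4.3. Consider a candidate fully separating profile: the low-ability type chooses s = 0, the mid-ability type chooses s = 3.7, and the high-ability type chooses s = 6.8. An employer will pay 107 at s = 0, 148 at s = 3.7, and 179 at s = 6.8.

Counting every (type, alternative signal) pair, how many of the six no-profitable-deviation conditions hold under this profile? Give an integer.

High-ability (own payoff 179 − 4.3×6.8 = 149.76): to s=0 gives 107 → no gain ✓; to s=3.7 gives 148 − 4.3×3.7 = 132.09 → no gain ✓.
Mid-ability (own payoff 148 − 16.8×3.7 = 85.84): to s=0 gives 107 → profitable ✗; to s=6.8 gives 179 − 16.8×6.8 = 64.76 → no gain ✓.
Low-ability (own payoff 107): to s=3.7 gives 148 − 29.2×3.7 = 39.96 → no gain ✓; to s=6.8 gives 179 − 29.2×6.8 = -19.56 → no gain ✓.
5 of the 6 constraints hold; not an equilibrium.

5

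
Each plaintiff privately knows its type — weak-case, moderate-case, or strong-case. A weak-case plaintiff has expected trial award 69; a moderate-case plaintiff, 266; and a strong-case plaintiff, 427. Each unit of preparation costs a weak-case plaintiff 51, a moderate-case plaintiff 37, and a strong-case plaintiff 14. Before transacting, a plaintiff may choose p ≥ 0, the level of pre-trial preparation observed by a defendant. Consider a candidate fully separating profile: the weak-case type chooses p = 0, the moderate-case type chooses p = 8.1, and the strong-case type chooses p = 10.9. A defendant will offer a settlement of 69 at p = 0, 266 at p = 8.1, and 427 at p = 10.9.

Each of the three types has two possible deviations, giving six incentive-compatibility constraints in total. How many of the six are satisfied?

4

Moderate-case (own payoff 266 − 37×8.1 = -33.7): to p=0 gives 69 → profitable ✗; to p=10.9 gives 427 − 37×10.9 = 23.7 → profitable ✗.
Strong-case (own payoff 427 − 14×10.9 = 274.4): to p=0 gives 69 → no gain ✓; to p=8.1 gives 266 − 14×8.1 = 152.6 → no gain ✓.
Weak-case (own payoff 69): to p=8.1 gives 266 − 51×8.1 = -147.1 → no gain ✓; to p=10.9 gives 427 − 51×10.9 = -128.9 → no gain ✓.
4 of the 6 constraints hold; not an equilibrium.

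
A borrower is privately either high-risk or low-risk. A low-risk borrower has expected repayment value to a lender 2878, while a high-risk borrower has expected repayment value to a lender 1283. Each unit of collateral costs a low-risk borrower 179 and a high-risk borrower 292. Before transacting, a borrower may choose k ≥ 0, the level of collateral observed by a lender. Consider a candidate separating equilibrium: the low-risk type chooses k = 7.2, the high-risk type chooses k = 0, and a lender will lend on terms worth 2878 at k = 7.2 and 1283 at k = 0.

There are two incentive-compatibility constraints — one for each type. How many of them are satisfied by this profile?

High-risk type: stay at 0 → 1283; mimic → 2878 − 292 × 7.2 = 775.6. IC holds (1283 ≥ 775.6).
Low-risk type: signal → 2878 − 179 × 7.2 = 1589.2; deviate to 0 → 1283. IC holds (1589.2 ≥ 1283).
2 of 2 constraints hold, so this is a separating equilibrium.

2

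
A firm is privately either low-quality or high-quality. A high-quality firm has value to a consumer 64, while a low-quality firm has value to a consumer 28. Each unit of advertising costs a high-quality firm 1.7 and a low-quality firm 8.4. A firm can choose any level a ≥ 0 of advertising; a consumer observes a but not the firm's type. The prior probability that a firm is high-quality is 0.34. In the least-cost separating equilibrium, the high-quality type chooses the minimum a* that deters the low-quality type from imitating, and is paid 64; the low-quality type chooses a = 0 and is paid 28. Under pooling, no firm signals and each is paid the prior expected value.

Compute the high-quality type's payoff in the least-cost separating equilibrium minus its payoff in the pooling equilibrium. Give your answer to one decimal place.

16.5

Least-cost separating signal: a* solves 28 = 64 − 8.4·a*, so a* = (64 − 28)/8.4 ≈ 4.2857.
High-quality type's separating payoff: 64 − 1.7 × a* = 64 − 1.7 × (64 − 28)/8.4 = 64 − 61.2/8.4 ≈ 56.714.
Pooling payoff: 0.34 × 64 + 0.66 × 28 = 40.24.
Difference: 56.714 − 40.24 = 16.474, i.e. 16.5 to one decimal place.
The high-quality type prefers to separate.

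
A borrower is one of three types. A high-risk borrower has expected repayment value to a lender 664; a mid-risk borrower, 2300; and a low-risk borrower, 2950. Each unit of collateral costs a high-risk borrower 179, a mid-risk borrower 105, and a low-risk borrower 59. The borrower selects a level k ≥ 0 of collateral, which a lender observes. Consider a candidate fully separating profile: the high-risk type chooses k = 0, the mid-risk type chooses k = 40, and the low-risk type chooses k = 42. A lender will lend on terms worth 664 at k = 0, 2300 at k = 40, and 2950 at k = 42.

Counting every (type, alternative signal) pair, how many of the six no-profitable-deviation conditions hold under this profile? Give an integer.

3

Low-risk (own payoff 2950 − 59×42 = 472): to k=0 gives 664 → profitable ✗; to k=40 gives 2300 − 59×40 = -60 → no gain ✓.
High-risk (own payoff 664): to k=40 gives 2300 − 179×40 = -4860 → no gain ✓; to k=42 gives 2950 − 179×42 = -4568 → no gain ✓.
Mid-risk (own payoff 2300 − 105×40 = -1900): to k=0 gives 664 → profitable ✗; to k=42 gives 2950 − 105×42 = -1460 → profitable ✗.
3 of the 6 constraints hold; not an equilibrium.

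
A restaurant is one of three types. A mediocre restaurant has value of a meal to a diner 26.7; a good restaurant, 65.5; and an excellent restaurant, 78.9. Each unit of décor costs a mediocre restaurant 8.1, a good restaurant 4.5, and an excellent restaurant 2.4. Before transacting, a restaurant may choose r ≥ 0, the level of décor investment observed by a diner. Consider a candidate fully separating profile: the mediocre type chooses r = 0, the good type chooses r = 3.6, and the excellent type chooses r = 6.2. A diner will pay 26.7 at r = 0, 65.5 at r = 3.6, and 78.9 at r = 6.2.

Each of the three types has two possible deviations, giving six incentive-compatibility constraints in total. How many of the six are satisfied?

3

Mediocre (own payoff 26.7): to r=3.6 gives 65.5 − 8.1×3.6 = 36.34 → profitable ✗; to r=6.2 gives 78.9 − 8.1×6.2 = 28.68 → profitable ✗.
Good (own payoff 65.5 − 4.5×3.6 = 49.3): to r=0 gives 26.7 → no gain ✓; to r=6.2 gives 78.9 − 4.5×6.2 = 51 → profitable ✗.
Excellent (own payoff 78.9 − 2.4×6.2 = 64.02): to r=0 gives 26.7 → no gain ✓; to r=3.6 gives 65.5 − 2.4×3.6 = 56.86 → no gain ✓.
3 of the 6 constraints hold; not an equilibrium.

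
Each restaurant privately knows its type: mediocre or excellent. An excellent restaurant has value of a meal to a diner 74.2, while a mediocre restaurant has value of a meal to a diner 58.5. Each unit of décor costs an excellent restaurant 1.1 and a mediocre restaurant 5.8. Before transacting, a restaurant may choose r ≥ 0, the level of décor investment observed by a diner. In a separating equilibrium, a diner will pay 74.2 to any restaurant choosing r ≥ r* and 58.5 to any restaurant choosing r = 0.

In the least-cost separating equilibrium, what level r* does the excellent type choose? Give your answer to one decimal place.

2.7

A mediocre restaurant choosing r = 0 receives 58.5.
Imitating at r* instead would pay 74.2 at cost 5.8·r*, netting 74.2 − 5.8·r*.
Indifference: 58.5 = 74.2 − 5.8·r*, so r* = (74.2 − 58.5) / 5.8 ≈ 2.7.
At r* the mediocre type's incentive constraint just binds; the excellent type strictly prefers r* since its per-unit cost is lower.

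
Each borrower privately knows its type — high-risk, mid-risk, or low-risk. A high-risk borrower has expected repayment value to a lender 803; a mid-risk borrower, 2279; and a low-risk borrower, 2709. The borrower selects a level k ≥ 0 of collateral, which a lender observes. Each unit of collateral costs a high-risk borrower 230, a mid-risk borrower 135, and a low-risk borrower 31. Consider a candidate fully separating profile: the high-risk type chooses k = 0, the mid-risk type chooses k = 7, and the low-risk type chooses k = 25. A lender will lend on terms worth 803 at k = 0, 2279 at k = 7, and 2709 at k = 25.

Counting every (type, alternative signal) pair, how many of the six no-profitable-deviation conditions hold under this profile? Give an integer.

5

Mid-risk (own payoff 2279 − 135×7 = 1334): to k=0 gives 803 → no gain ✓; to k=25 gives 2709 − 135×25 = -666 → no gain ✓.
Low-risk (own payoff 2709 − 31×25 = 1934): to k=0 gives 803 → no gain ✓; to k=7 gives 2279 − 31×7 = 2062 → profitable ✗.
High-risk (own payoff 803): to k=7 gives 2279 − 230×7 = 669 → no gain ✓; to k=25 gives 2709 − 230×25 = -3041 → no gain ✓.
5 of the 6 constraints hold; not an equilibrium.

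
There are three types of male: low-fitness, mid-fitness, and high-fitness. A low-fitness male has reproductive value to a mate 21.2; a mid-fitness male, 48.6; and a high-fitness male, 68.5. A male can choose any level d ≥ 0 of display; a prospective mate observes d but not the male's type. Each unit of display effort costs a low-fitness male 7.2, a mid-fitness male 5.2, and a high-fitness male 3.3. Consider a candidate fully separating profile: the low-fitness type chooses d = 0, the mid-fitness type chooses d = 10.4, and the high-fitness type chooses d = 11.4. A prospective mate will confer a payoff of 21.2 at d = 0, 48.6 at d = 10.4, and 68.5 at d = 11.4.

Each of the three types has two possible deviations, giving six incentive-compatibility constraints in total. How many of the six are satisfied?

4

Mid-fitness (own payoff 48.6 − 5.2×10.4 = -5.48): to d=0 gives 21.2 → profitable ✗; to d=11.4 gives 68.5 − 5.2×11.4 = 9.22 → profitable ✗.
High-fitness (own payoff 68.5 − 3.3×11.4 = 30.88): to d=0 gives 21.2 → no gain ✓; to d=10.4 gives 48.6 − 3.3×10.4 = 14.28 → no gain ✓.
Low-fitness (own payoff 21.2): to d=10.4 gives 48.6 − 7.2×10.4 = -26.28 → no gain ✓; to d=11.4 gives 68.5 − 7.2×11.4 = -13.58 → no gain ✓.
4 of the 6 constraints hold; not an equilibrium.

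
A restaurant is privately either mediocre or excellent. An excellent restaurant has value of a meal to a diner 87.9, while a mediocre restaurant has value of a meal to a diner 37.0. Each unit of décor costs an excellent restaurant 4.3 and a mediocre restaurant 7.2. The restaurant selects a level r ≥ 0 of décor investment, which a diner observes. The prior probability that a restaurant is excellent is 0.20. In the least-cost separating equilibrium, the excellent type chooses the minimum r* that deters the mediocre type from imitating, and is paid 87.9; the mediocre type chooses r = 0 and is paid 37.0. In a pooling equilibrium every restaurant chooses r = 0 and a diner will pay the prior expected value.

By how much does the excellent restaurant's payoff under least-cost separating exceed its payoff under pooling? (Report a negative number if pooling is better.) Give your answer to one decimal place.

Least-cost separating signal: r* solves 37.0 = 87.9 − 7.2·r*, so r* = (87.9 − 37.0)/7.2 ≈ 7.0694.
Excellent type's separating payoff: 87.9 − 4.3 × r* = 87.9 − 4.3 × (87.9 − 37.0)/7.2 = 87.9 − 218.87/7.2 ≈ 57.501.
Pooling payoff: 0.20 × 87.9 + 0.80 × 37.0 = 47.18.
Difference: 57.501 − 47.18 = 10.321, i.e. 10.3 to one decimal place.
The excellent type prefers to separate.

10.3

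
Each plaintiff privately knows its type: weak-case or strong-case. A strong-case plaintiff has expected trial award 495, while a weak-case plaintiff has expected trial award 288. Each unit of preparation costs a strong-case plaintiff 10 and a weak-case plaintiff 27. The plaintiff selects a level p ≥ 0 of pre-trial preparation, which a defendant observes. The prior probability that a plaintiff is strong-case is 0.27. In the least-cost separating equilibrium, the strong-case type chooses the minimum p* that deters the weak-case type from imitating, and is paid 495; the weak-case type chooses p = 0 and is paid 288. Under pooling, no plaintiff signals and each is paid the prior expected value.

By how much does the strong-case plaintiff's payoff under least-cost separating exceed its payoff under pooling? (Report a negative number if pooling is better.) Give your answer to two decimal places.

74.44

Least-cost separating signal: p* solves 288 = 495 − 27·p*, so p* = (495 − 288)/27 ≈ 7.6667.
Strong-case type's separating payoff: 495 − 10 × p* = 495 − 10 × (495 − 288)/27 = 495 − 2070/27 ≈ 418.3333.
Pooling payoff: 0.27 × 495 + 0.73 × 288 = 343.89.
Difference: 418.3333 − 343.89 = 74.4433, i.e. 74.44 to two decimal places.
The strong-case type prefers to separate.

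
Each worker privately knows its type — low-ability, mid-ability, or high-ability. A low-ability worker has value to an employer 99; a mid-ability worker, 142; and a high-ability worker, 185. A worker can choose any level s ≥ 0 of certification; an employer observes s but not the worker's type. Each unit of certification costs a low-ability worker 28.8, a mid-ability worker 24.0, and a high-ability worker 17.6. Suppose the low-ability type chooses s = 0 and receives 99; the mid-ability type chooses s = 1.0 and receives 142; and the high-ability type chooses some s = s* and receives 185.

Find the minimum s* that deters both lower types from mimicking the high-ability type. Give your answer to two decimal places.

2.99

Low-ability type (on-path payoff 99) won't mimic when 99 ≥ 185 − 28.8·s*, i.e. s* ≥ 2.99.
Mid-ability type (on-path payoff 142 − 24.0×1.0 = 118) won't mimic when 118 ≥ 185 − 24.0·s*, i.e. s* ≥ 2.79.
Both must hold, so s* = max(2.99, 2.79) = 2.99. The low-ability type's constraint binds.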